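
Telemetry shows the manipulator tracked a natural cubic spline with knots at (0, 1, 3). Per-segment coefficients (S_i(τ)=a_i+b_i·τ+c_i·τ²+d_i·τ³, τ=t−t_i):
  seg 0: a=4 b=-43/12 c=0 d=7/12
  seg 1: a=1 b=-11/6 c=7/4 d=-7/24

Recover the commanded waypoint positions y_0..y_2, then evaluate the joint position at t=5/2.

y_0 = S_0(0) = a_0 = 4
y_1 = S_1(0) = a_1 = 1
y_2 = S_1(2) = 2
t_q=5/2 is in segment 1 (τ=3/2); S_1(τ)=77/64

y_0=4 y_1=1 y_2=2
S(5/2) = 77/64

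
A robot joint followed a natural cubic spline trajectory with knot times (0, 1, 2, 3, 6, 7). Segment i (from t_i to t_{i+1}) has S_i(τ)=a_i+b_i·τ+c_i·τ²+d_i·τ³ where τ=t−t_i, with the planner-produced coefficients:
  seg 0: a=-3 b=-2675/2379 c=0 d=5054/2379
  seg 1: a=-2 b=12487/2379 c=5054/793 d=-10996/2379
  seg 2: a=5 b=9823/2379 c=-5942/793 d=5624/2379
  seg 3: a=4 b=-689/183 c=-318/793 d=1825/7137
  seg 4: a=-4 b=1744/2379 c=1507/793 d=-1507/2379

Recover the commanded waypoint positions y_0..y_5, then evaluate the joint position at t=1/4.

y_0=-3 y_1=-2 y_2=5 y_3=4 y_4=-4 y_5=-2
S(1/4) = -82419/25376

y_0 = S_0(0) = a_0 = -3
y_1 = S_1(0) = a_1 = -2
y_2 = S_2(0) = a_2 = 5
y_3 = S_3(0) = a_3 = 4
y_4 = S_4(0) = a_4 = -4
y_5 = S_4(1) = -2
t_q=1/4 is in segment 0 (τ=1/4); S_0(τ)=-82419/25376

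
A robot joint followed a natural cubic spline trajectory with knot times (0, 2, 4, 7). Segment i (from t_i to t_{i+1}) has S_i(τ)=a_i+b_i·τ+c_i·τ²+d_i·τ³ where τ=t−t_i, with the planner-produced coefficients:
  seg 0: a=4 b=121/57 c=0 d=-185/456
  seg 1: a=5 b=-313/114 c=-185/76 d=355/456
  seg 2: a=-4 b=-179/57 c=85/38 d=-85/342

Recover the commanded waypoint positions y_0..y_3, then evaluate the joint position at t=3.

y_0=4 y_1=5 y_2=-4 y_3=0
S(3) = 91/152

y_0 = S_0(0) = a_0 = 4
y_1 = S_1(0) = a_1 = 5
y_2 = S_2(0) = a_2 = -4
y_3 = S_2(3) = 0
t_q=3 is in segment 1 (τ=1); S_1(τ)=91/152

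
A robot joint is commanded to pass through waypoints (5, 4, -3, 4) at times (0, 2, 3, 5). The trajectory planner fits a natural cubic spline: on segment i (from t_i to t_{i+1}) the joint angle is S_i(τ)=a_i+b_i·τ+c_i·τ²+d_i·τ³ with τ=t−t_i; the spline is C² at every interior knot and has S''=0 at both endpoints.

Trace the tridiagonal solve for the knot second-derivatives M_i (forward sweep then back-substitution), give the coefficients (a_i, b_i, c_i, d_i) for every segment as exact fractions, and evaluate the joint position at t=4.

  seg 0: a=5 b=163/70 c=0 d=-99/140
  seg 1: a=4 b=-431/70 c=-297/70 d=17/5
  seg 2: a=-3 b=-311/70 c=417/70 d=-139/140
S(4) = -347/140

Δ: Δ0=-1/2, Δ1=-7, Δ2=7/2
row 1: diag=6, rhs=-39; c'=1/6, d'=-13/2
row 2: denom=6−1·1/6=35/6; d'=(63−1·-13/2)/(35/6)=417/35
back: M2=417/35
back: M1=-13/2−1/6·417/35=-297/35
M: M0=0, M1=-297/35, M2=417/35, M3=0
seg 0: a=5, c=M0/2=0, d=(M1−M0)/(6·2)=-99/140, b=Δ0−h0·(2M0+M1)/6=163/70
seg 1: a=4, c=M1/2=-297/70, d=(M2−M1)/(6·1)=17/5, b=Δ1−h1·(2M1+M2)/6=-431/70
seg 2: a=-3, c=M2/2=417/70, d=(M3−M2)/(6·2)=-139/140, b=Δ2−h2·(2M2+M3)/6=-311/70
t_q=4 → seg 2, τ=1; S=-3+-311/70·τ+417/70·τ²+-139/140·τ³=-347/140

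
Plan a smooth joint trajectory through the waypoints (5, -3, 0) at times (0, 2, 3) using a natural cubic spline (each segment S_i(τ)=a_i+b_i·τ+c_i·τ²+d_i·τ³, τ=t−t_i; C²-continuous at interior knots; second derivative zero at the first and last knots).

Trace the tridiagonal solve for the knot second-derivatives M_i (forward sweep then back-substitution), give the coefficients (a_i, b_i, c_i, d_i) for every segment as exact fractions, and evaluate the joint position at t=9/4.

Δ: Δ0=-4, Δ1=3
row 1: diag=6, rhs=42; c'=1/6, d'=7
back: M1=7
M: M0=0, M1=7, M2=0
seg 0: a=5, c=M0/2=0, d=(M1−M0)/(6·2)=7/12, b=Δ0−h0·(2M0+M1)/6=-19/3
seg 1: a=-3, c=M1/2=7/2, d=(M2−M1)/(6·1)=-7/6, b=Δ1−h1·(2M1+M2)/6=2/3
t_q=9/4 → seg 1, τ=1/4; S=-3+2/3·τ+7/2·τ²+-7/6·τ³=-337/128

  seg 0: a=5 b=-19/3 c=0 d=7/12
  seg 1: a=-3 b=2/3 c=7/2 d=-7/6
S(9/4) = -337/128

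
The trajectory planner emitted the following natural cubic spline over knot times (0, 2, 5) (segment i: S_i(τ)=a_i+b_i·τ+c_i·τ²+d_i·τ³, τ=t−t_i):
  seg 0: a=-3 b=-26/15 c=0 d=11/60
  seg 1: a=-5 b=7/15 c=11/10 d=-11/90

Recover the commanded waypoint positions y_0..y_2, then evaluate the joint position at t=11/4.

y_0=-3 y_1=-5 y_2=3
S(11/4) = -2613/640

y_0 = S_0(0) = a_0 = -3
y_1 = S_1(0) = a_1 = -5
y_2 = S_1(3) = 3
t_q=11/4 is in segment 1 (τ=3/4); S_1(τ)=-2613/640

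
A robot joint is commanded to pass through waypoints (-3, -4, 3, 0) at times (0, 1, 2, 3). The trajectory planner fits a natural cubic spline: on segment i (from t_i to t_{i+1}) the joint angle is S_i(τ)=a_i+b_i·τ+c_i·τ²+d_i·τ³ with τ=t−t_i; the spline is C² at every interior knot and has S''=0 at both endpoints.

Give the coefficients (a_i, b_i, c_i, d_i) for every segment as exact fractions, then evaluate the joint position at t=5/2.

  seg 0: a=-3 b=-19/5 c=0 d=14/5
  seg 1: a=-4 b=23/5 c=42/5 d=-6
  seg 2: a=3 b=17/5 c=-48/5 d=16/5
S(5/2) = 27/10

Δ: Δ0=-1, Δ1=7, Δ2=-3
row 1: diag=4, rhs=48; c'=1/4, d'=12
row 2: denom=4−1·1/4=15/4; d'=(-60−1·12)/(15/4)=-96/5
back: M2=-96/5
back: M1=12−1/4·-96/5=84/5
M: M0=0, M1=84/5, M2=-96/5, M3=0
seg 0: a=-3, c=M0/2=0, d=(M1−M0)/(6·1)=14/5, b=Δ0−h0·(2M0+M1)/6=-19/5
seg 1: a=-4, c=M1/2=42/5, d=(M2−M1)/(6·1)=-6, b=Δ1−h1·(2M1+M2)/6=23/5
seg 2: a=3, c=M2/2=-48/5, d=(M3−M2)/(6·1)=16/5, b=Δ2−h2·(2M2+M3)/6=17/5
t_q=5/2 → seg 2, τ=1/2; S=3+17/5·τ+-48/5·τ²+16/5·τ³=27/10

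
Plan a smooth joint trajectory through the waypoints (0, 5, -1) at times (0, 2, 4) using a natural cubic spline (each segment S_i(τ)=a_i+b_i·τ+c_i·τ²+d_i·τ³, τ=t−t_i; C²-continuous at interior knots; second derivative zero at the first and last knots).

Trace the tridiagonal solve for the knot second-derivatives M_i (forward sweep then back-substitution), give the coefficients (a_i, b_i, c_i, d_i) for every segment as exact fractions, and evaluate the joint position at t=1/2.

  seg 0: a=0 b=31/8 c=0 d=-11/32
  seg 1: a=5 b=-1/4 c=-33/16 d=11/32
S(1/2) = 485/256

Δ: Δ0=5/2, Δ1=-3
row 1: diag=8, rhs=-33; c'=1/4, d'=-33/8
back: M1=-33/8
M: M0=0, M1=-33/8, M2=0
seg 0: a=0, c=M0/2=0, d=(M1−M0)/(6·2)=-11/32, b=Δ0−h0·(2M0+M1)/6=31/8
seg 1: a=5, c=M1/2=-33/16, d=(M2−M1)/(6·2)=11/32, b=Δ1−h1·(2M1+M2)/6=-1/4
t_q=1/2 → seg 0, τ=1/2; S=0+31/8·τ+0·τ²+-11/32·τ³=485/256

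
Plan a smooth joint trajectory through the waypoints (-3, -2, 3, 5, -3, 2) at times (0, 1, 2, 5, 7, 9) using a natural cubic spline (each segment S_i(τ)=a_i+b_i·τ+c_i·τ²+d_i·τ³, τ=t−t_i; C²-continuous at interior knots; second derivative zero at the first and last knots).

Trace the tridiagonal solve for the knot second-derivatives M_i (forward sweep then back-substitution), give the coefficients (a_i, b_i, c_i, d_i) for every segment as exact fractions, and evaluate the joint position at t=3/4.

  seg 0: a=-3 b=-763/6204 c=0 d=6967/6204
  seg 1: a=-2 b=10069/3102 c=6967/2068 d=-10019/6204
  seg 2: a=3 b=31883/6204 c=-763/517 d=-31/6204
  seg 3: a=5 b=-11945/3102 c=-3145/2068 d=2243/3102
  seg 4: a=-3 b=-3899/3102 c=5827/2068 d=-5827/12408
S(3/4) = -346561/132352

Δ: Δ0=1, Δ1=5, Δ2=2/3, Δ3=-4, Δ4=5/2
row 1: diag=4, rhs=24; c'=1/4, d'=6
row 2: denom=8−1·1/4=31/4; d'=(-26−1·6)/(31/4)=-128/31
row 3: denom=10−3·12/31=274/31; d'=(-28−3·-128/31)/(274/31)=-242/137
row 4: denom=8−2·31/137=1034/137; d'=(39−2·-242/137)/(1034/137)=5827/1034
back: M4=5827/1034
back: M3=-242/137−31/137·5827/1034=-3145/1034
back: M2=-128/31−12/31·-3145/1034=-1526/517
back: M1=6−1/4·-1526/517=6967/1034
M: M0=0, M1=6967/1034, M2=-1526/517, M3=-3145/1034, M4=5827/1034, M5=0
seg 0: a=-3, c=M0/2=0, d=(M1−M0)/(6·1)=6967/6204, b=Δ0−h0·(2M0+M1)/6=-763/6204
seg 1: a=-2, c=M1/2=6967/2068, d=(M2−M1)/(6·1)=-10019/6204, b=Δ1−h1·(2M1+M2)/6=10069/3102
seg 2: a=3, c=M2/2=-763/517, d=(M3−M2)/(6·3)=-31/6204, b=Δ2−h2·(2M2+M3)/6=31883/6204
seg 3: a=5, c=M3/2=-3145/2068, d=(M4−M3)/(6·2)=2243/3102, b=Δ3−h3·(2M3+M4)/6=-11945/3102
seg 4: a=-3, c=M4/2=5827/2068, d=(M5−M4)/(6·2)=-5827/12408, b=Δ4−h4·(2M4+M5)/6=-3899/3102
t_q=3/4 → seg 0, τ=3/4; S=-3+-763/6204·τ+0·τ²+6967/6204·τ³=-346561/132352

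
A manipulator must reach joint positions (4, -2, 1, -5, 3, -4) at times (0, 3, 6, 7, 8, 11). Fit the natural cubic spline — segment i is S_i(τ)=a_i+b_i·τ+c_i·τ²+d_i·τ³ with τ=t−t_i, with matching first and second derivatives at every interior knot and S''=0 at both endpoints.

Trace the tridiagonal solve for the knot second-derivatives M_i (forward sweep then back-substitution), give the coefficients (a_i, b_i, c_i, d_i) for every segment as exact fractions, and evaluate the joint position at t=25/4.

Δ: Δ0=-2, Δ1=1, Δ2=-6, Δ3=8, Δ4=-7/3
row 1: diag=12, rhs=18; c'=1/4, d'=3/2
row 2: denom=8−3·1/4=29/4; d'=(-42−3·3/2)/(29/4)=-186/29
row 3: denom=4−1·4/29=112/29; d'=(84−1·-186/29)/(112/29)=1311/56
row 4: denom=8−1·29/112=867/112; d'=(-62−1·1311/56)/(867/112)=-9566/867
back: M4=-9566/867
back: M3=1311/56−29/112·-9566/867=22774/867
back: M2=-186/29−4/29·22774/867=-8702/867
back: M1=3/2−1/4·-8702/867=3476/867
M: M0=0, M1=3476/867, M2=-8702/867, M3=22774/867, M4=-9566/867, M5=0
seg 0: a=4, c=M0/2=0, d=(M1−M0)/(6·3)=1738/7803, b=Δ0−h0·(2M0+M1)/6=-3472/867
seg 1: a=-2, c=M1/2=1738/867, d=(M2−M1)/(6·3)=-6089/7803, b=Δ1−h1·(2M1+M2)/6=1742/867
seg 2: a=1, c=M2/2=-4351/867, d=(M3−M2)/(6·1)=5246/867, b=Δ2−h2·(2M2+M3)/6=-6097/867
seg 3: a=-5, c=M3/2=11387/867, d=(M4−M3)/(6·1)=-5390/867, b=Δ3−h3·(2M3+M4)/6=313/289
seg 4: a=3, c=M4/2=-4783/867, d=(M5−M4)/(6·3)=4783/7803, b=Δ4−h4·(2M4+M5)/6=7543/867
t_q=25/4 → seg 2, τ=1/4; S=1+-6097/867·τ+-4351/867·τ²+5246/867·τ³=-9037/9248

  seg 0: a=4 b=-3472/867 c=0 d=1738/7803
  seg 1: a=-2 b=1742/867 c=1738/867 d=-6089/7803
  seg 2: a=1 b=-6097/867 c=-4351/867 d=5246/867
  seg 3: a=-5 b=313/289 c=11387/867 d=-5390/867
  seg 4: a=3 b=7543/867 c=-4783/867 d=4783/7803
S(25/4) = -9037/9248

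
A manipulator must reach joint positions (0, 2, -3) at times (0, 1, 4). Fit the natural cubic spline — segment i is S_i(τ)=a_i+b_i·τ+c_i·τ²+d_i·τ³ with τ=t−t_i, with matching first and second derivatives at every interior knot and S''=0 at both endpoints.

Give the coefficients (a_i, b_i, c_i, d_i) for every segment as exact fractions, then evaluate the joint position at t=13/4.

  seg 0: a=0 b=59/24 c=0 d=-11/24
  seg 1: a=2 b=13/12 c=-11/8 d=11/72
S(13/4) = -401/512

Δ: Δ0=2, Δ1=-5/3
row 1: diag=8, rhs=-22; c'=3/8, d'=-11/4
back: M1=-11/4
M: M0=0, M1=-11/4, M2=0
seg 0: a=0, c=M0/2=0, d=(M1−M0)/(6·1)=-11/24, b=Δ0−h0·(2M0+M1)/6=59/24
seg 1: a=2, c=M1/2=-11/8, d=(M2−M1)/(6·3)=11/72, b=Δ1−h1·(2M1+M2)/6=13/12
t_q=13/4 → seg 1, τ=9/4; S=2+13/12·τ+-11/8·τ²+11/72·τ³=-401/512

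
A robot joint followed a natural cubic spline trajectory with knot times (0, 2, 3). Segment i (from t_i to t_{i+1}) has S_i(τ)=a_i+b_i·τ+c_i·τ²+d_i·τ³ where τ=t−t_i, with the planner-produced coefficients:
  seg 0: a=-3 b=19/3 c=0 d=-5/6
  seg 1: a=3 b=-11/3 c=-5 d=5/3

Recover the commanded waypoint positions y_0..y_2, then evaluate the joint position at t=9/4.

y_0 = S_0(0) = a_0 = -3
y_1 = S_1(0) = a_1 = 3
y_2 = S_1(1) = -4
t_q=9/4 is in segment 1 (τ=1/4); S_1(τ)=115/64

y_0=-3 y_1=3 y_2=-4
S(9/4) = 115/64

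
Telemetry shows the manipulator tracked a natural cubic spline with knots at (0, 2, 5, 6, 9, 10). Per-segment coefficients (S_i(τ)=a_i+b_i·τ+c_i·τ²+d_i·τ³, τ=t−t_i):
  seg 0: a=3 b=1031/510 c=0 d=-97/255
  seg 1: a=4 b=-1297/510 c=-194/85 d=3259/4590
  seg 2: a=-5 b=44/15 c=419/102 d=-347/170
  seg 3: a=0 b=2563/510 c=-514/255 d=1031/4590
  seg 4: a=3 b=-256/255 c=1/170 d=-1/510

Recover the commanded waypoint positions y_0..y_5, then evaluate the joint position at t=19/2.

y_0 = S_0(0) = a_0 = 3
y_1 = S_1(0) = a_1 = 4
y_2 = S_2(0) = a_2 = -5
y_3 = S_3(0) = a_3 = 0
y_4 = S_4(0) = a_4 = 3
y_5 = S_4(1) = 2
t_q=19/2 is in segment 4 (τ=1/2); S_4(τ)=3399/1360

y_0=3 y_1=4 y_2=-5 y_3=0 y_4=3 y_5=2
S(19/2) = 3399/1360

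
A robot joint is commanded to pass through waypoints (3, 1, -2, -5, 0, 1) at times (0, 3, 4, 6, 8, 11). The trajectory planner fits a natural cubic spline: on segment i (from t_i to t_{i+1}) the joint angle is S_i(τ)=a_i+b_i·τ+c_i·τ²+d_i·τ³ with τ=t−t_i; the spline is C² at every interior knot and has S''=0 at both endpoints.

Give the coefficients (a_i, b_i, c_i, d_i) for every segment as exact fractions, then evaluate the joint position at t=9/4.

  seg 0: a=3 b=205/813 c=0 d=-83/813
  seg 1: a=1 b=-2036/813 c=-249/271 d=344/813
  seg 2: a=-2 b=-2498/813 c=95/271 d=1417/6504
  seg 3: a=-5 b=1535/1626 c=1797/1084 d=-2861/6504
  seg 4: a=0 b=1867/813 c=-266/271 d=266/2439
S(9/4) = 41703/17344

Δ: Δ0=-2/3, Δ1=-3, Δ2=-3/2, Δ3=5/2, Δ4=1/3
row 1: diag=8, rhs=-14; c'=1/8, d'=-7/4
row 2: denom=6−1·1/8=47/8; d'=(9−1·-7/4)/(47/8)=86/47
row 3: denom=8−2·16/47=344/47; d'=(24−2·86/47)/(344/47)=239/86
row 4: denom=10−2·47/172=813/86; d'=(-13−2·239/86)/(813/86)=-532/271
back: M4=-532/271
back: M3=239/86−47/172·-532/271=1797/542
back: M2=86/47−16/47·1797/542=190/271
back: M1=-7/4−1/8·190/271=-498/271
M: M0=0, M1=-498/271, M2=190/271, M3=1797/542, M4=-532/271, M5=0
seg 0: a=3, c=M0/2=0, d=(M1−M0)/(6·3)=-83/813, b=Δ0−h0·(2M0+M1)/6=205/813
seg 1: a=1, c=M1/2=-249/271, d=(M2−M1)/(6·1)=344/813, b=Δ1−h1·(2M1+M2)/6=-2036/813
seg 2: a=-2, c=M2/2=95/271, d=(M3−M2)/(6·2)=1417/6504, b=Δ2−h2·(2M2+M3)/6=-2498/813
seg 3: a=-5, c=M3/2=1797/1084, d=(M4−M3)/(6·2)=-2861/6504, b=Δ3−h3·(2M3+M4)/6=1535/1626
seg 4: a=0, c=M4/2=-266/271, d=(M5−M4)/(6·3)=266/2439, b=Δ4−h4·(2M4+M5)/6=1867/813
t_q=9/4 → seg 0, τ=9/4; S=3+205/813·τ+0·τ²+-83/813·τ³=41703/17344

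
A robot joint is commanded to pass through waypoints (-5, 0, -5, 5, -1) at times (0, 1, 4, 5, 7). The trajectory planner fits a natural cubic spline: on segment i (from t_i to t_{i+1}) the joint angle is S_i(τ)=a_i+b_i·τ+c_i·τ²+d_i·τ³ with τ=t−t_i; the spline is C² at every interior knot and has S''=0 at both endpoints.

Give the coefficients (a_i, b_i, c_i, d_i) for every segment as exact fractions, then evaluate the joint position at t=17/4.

Δ: Δ0=5, Δ1=-5/3, Δ2=10, Δ3=-3
row 1: diag=8, rhs=-40; c'=3/8, d'=-5
row 2: denom=8−3·3/8=55/8; d'=(70−3·-5)/(55/8)=136/11
row 3: denom=6−1·8/55=322/55; d'=(-78−1·136/11)/(322/55)=-355/23
back: M3=-355/23
back: M2=136/11−8/55·-355/23=336/23
back: M1=-5−3/8·336/23=-241/23
M: M0=0, M1=-241/23, M2=336/23, M3=-355/23, M4=0
seg 0: a=-5, c=M0/2=0, d=(M1−M0)/(6·1)=-241/138, b=Δ0−h0·(2M0+M1)/6=931/138
seg 1: a=0, c=M1/2=-241/46, d=(M2−M1)/(6·3)=577/414, b=Δ1−h1·(2M1+M2)/6=104/69
seg 2: a=-5, c=M2/2=168/23, d=(M3−M2)/(6·1)=-691/138, b=Δ2−h2·(2M2+M3)/6=1063/138
seg 3: a=5, c=M3/2=-355/46, d=(M4−M3)/(6·2)=355/276, b=Δ3−h3·(2M3+M4)/6=503/69
t_q=17/4 → seg 2, τ=1/4; S=-5+1063/138·τ+168/23·τ²+-691/138·τ³=-7937/2944

  seg 0: a=-5 b=931/138 c=0 d=-241/138
  seg 1: a=0 b=104/69 c=-241/46 d=577/414
  seg 2: a=-5 b=1063/138 c=168/23 d=-691/138
  seg 3: a=5 b=503/69 c=-355/46 d=355/276
S(17/4) = -7937/2944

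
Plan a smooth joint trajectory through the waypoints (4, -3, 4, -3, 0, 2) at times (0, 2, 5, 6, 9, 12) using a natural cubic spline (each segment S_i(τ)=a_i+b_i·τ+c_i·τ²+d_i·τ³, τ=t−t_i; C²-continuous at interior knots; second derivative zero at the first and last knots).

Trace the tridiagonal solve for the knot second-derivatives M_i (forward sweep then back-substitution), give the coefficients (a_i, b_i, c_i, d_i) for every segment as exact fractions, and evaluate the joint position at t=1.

Δ: Δ0=-7/2, Δ1=7/3, Δ2=-7, Δ3=1, Δ4=2/3
row 1: diag=10, rhs=35; c'=3/10, d'=7/2
row 2: denom=8−3·3/10=71/10; d'=(-56−3·7/2)/(71/10)=-665/71
row 3: denom=8−1·10/71=558/71; d'=(48−1·-665/71)/(558/71)=4073/558
row 4: denom=12−3·71/186=673/62; d'=(-2−3·4073/558)/(673/62)=-4445/2019
back: M4=-4445/2019
back: M3=4073/558−71/186·-4445/2019=5478/673
back: M2=-665/71−10/71·5478/673=-7075/673
back: M1=7/2−3/10·-7075/673=4478/673
M: M0=0, M1=4478/673, M2=-7075/673, M3=5478/673, M4=-4445/2019, M5=0
seg 0: a=4, c=M0/2=0, d=(M1−M0)/(6·2)=2239/4038, b=Δ0−h0·(2M0+M1)/6=-23089/4038
seg 1: a=-3, c=M1/2=2239/673, d=(M2−M1)/(6·3)=-3851/4038, b=Δ1−h1·(2M1+M2)/6=3779/4038
seg 2: a=4, c=M2/2=-7075/1346, d=(M3−M2)/(6·1)=12553/4038, b=Δ2−h2·(2M2+M3)/6=-9797/2019
seg 3: a=-3, c=M3/2=2739/673, d=(M4−M3)/(6·3)=-20879/36342, b=Δ3−h3·(2M3+M4)/6=-24385/4038
seg 4: a=0, c=M4/2=-4445/4038, d=(M5−M4)/(6·3)=4445/36342, b=Δ4−h4·(2M4+M5)/6=5791/2019
t_q=1 → seg 0, τ=1; S=4+-23089/4038·τ+0·τ²+2239/4038·τ³=-783/673

  seg 0: a=4 b=-23089/4038 c=0 d=2239/4038
  seg 1: a=-3 b=3779/4038 c=2239/673 d=-3851/4038
  seg 2: a=4 b=-9797/2019 c=-7075/1346 d=12553/4038
  seg 3: a=-3 b=-24385/4038 c=2739/673 d=-20879/36342
  seg 4: a=0 b=5791/2019 c=-4445/4038 d=4445/36342
S(1) = -783/673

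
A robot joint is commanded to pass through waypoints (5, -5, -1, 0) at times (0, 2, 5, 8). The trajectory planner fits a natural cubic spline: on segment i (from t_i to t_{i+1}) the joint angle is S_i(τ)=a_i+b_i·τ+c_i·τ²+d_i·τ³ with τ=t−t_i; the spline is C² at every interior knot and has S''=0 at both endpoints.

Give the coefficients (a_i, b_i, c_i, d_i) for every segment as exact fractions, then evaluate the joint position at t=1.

Δ: Δ0=-5, Δ1=4/3, Δ2=1/3
row 1: diag=10, rhs=38; c'=3/10, d'=19/5
row 2: denom=12−3·3/10=111/10; d'=(-6−3·19/5)/(111/10)=-58/37
back: M2=-58/37
back: M1=19/5−3/10·-58/37=158/37
M: M0=0, M1=158/37, M2=-58/37, M3=0
seg 0: a=5, c=M0/2=0, d=(M1−M0)/(6·2)=79/222, b=Δ0−h0·(2M0+M1)/6=-713/111
seg 1: a=-5, c=M1/2=79/37, d=(M2−M1)/(6·3)=-12/37, b=Δ1−h1·(2M1+M2)/6=-239/111
seg 2: a=-1, c=M2/2=-29/37, d=(M3−M2)/(6·3)=29/333, b=Δ2−h2·(2M2+M3)/6=211/111
t_q=1 → seg 0, τ=1; S=5+-713/111·τ+0·τ²+79/222·τ³=-79/74

  seg 0: a=5 b=-713/111 c=0 d=79/222
  seg 1: a=-5 b=-239/111 c=79/37 d=-12/37
  seg 2: a=-1 b=211/111 c=-29/37 d=29/333
S(1) = -79/74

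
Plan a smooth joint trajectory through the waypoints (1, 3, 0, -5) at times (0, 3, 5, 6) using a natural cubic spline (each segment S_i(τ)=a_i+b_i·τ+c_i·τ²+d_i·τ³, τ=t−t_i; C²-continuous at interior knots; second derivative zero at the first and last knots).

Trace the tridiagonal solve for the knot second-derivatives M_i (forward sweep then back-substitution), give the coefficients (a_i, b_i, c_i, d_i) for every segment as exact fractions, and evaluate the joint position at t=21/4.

Δ: Δ0=2/3, Δ1=-3/2, Δ2=-5
row 1: diag=10, rhs=-13; c'=1/5, d'=-13/10
row 2: denom=6−2·1/5=28/5; d'=(-21−2·-13/10)/(28/5)=-23/7
back: M2=-23/7
back: M1=-13/10−1/5·-23/7=-9/14
M: M0=0, M1=-9/14, M2=-23/7, M3=0
seg 0: a=1, c=M0/2=0, d=(M1−M0)/(6·3)=-1/28, b=Δ0−h0·(2M0+M1)/6=83/84
seg 1: a=3, c=M1/2=-9/28, d=(M2−M1)/(6·2)=-37/168, b=Δ1−h1·(2M1+M2)/6=1/42
seg 2: a=0, c=M2/2=-23/14, d=(M3−M2)/(6·1)=23/42, b=Δ2−h2·(2M2+M3)/6=-82/21
t_q=21/4 → seg 2, τ=1/4; S=0+-82/21·τ+-23/14·τ²+23/42·τ³=-137/128

  seg 0: a=1 b=83/84 c=0 d=-1/28
  seg 1: a=3 b=1/42 c=-9/28 d=-37/168
  seg 2: a=0 b=-82/21 c=-23/14 d=23/42
S(21/4) = -137/128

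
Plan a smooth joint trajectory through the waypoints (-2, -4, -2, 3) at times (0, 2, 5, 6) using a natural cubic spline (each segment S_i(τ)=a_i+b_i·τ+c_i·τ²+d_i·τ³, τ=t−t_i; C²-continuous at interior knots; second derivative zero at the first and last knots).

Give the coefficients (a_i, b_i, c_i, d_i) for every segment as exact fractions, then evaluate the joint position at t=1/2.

Δ: Δ0=-1, Δ1=2/3, Δ2=5
row 1: diag=10, rhs=10; c'=3/10, d'=1
row 2: denom=8−3·3/10=71/10; d'=(26−3·1)/(71/10)=230/71
back: M2=230/71
back: M1=1−3/10·230/71=2/71
M: M0=0, M1=2/71, M2=230/71, M3=0
seg 0: a=-2, c=M0/2=0, d=(M1−M0)/(6·2)=1/426, b=Δ0−h0·(2M0+M1)/6=-215/213
seg 1: a=-4, c=M1/2=1/71, d=(M2−M1)/(6·3)=38/213, b=Δ1−h1·(2M1+M2)/6=-209/213
seg 2: a=-2, c=M2/2=115/71, d=(M3−M2)/(6·1)=-115/213, b=Δ2−h2·(2M2+M3)/6=835/213
t_q=1/2 → seg 0, τ=1/2; S=-2+-215/213·τ+0·τ²+1/426·τ³=-2845/1136

  seg 0: a=-2 b=-215/213 c=0 d=1/426
  seg 1: a=-4 b=-209/213 c=1/71 d=38/213
  seg 2: a=-2 b=835/213 c=115/71 d=-115/213
S(1/2) = -2845/1136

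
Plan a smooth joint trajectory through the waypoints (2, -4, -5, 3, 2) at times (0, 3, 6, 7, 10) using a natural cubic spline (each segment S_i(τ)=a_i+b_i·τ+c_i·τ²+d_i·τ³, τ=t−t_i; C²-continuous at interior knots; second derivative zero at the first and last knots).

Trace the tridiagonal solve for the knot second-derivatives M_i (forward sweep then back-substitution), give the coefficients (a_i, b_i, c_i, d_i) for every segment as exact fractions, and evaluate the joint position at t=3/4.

  seg 0: a=2 b=-28/19 c=0 d=-10/171
  seg 1: a=-4 b=-58/19 c=-10/19 d=245/513
  seg 2: a=-5 b=127/19 c=215/57 d=-140/57
  seg 3: a=3 b=391/57 c=-205/57 d=205/513
S(3/4) = 529/608

Δ: Δ0=-2, Δ1=-1/3, Δ2=8, Δ3=-1/3
row 1: diag=12, rhs=10; c'=1/4, d'=5/6
row 2: denom=8−3·1/4=29/4; d'=(50−3·5/6)/(29/4)=190/29
row 3: denom=8−1·4/29=228/29; d'=(-50−1·190/29)/(228/29)=-410/57
back: M3=-410/57
back: M2=190/29−4/29·-410/57=430/57
back: M1=5/6−1/4·430/57=-20/19
M: M0=0, M1=-20/19, M2=430/57, M3=-410/57, M4=0
seg 0: a=2, c=M0/2=0, d=(M1−M0)/(6·3)=-10/171, b=Δ0−h0·(2M0+M1)/6=-28/19
seg 1: a=-4, c=M1/2=-10/19, d=(M2−M1)/(6·3)=245/513, b=Δ1−h1·(2M1+M2)/6=-58/19
seg 2: a=-5, c=M2/2=215/57, d=(M3−M2)/(6·1)=-140/57, b=Δ2−h2·(2M2+M3)/6=127/19
seg 3: a=3, c=M3/2=-205/57, d=(M4−M3)/(6·3)=205/513, b=Δ3−h3·(2M3+M4)/6=391/57
t_q=3/4 → seg 0, τ=3/4; S=2+-28/19·τ+0·τ²+-10/171·τ³=529/608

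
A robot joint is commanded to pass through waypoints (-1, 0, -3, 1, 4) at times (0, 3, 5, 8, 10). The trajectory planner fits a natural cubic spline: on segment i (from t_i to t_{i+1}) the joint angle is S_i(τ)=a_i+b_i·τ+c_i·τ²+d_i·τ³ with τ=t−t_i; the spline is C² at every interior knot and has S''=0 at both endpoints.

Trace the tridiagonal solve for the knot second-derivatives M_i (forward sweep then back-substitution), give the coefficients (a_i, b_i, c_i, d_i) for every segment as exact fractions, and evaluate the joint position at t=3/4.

Δ: Δ0=1/3, Δ1=-3/2, Δ2=4/3, Δ3=3/2
row 1: diag=10, rhs=-11; c'=1/5, d'=-11/10
row 2: denom=10−2·1/5=48/5; d'=(17−2·-11/10)/(48/5)=2
row 3: denom=10−3·5/16=145/16; d'=(1−3·2)/(145/16)=-16/29
back: M3=-16/29
back: M2=2−5/16·-16/29=63/29
back: M1=-11/10−1/5·63/29=-89/58
M: M0=0, M1=-89/58, M2=63/29, M3=-16/29, M4=0
seg 0: a=-1, c=M0/2=0, d=(M1−M0)/(6·3)=-89/1044, b=Δ0−h0·(2M0+M1)/6=383/348
seg 1: a=0, c=M1/2=-89/116, d=(M2−M1)/(6·2)=215/696, b=Δ1−h1·(2M1+M2)/6=-209/174
seg 2: a=-3, c=M2/2=63/58, d=(M3−M2)/(6·3)=-79/522, b=Δ2−h2·(2M2+M3)/6=-49/87
seg 3: a=1, c=M3/2=-8/29, d=(M4−M3)/(6·2)=4/87, b=Δ3−h3·(2M3+M4)/6=325/174
t_q=3/4 → seg 0, τ=3/4; S=-1+383/348·τ+0·τ²+-89/1044·τ³=-1563/7424

  seg 0: a=-1 b=383/348 c=0 d=-89/1044
  seg 1: a=0 b=-209/174 c=-89/116 d=215/696
  seg 2: a=-3 b=-49/87 c=63/58 d=-79/522
  seg 3: a=1 b=325/174 c=-8/29 d=4/87
S(3/4) = -1563/7424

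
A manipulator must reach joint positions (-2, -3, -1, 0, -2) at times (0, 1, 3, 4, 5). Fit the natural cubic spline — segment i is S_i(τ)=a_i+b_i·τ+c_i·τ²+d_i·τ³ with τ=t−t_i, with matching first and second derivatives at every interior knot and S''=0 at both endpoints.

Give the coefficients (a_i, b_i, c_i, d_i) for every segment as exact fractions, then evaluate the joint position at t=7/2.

  seg 0: a=-2 b=-81/61 c=0 d=20/61
  seg 1: a=-3 b=-21/61 c=60/61 d=-19/122
  seg 2: a=-1 b=105/61 c=3/61 d=-47/61
  seg 3: a=0 b=-30/61 c=-138/61 d=46/61
S(7/2) = -109/488

Δ: Δ0=-1, Δ1=1, Δ2=1, Δ3=-2
row 1: diag=6, rhs=12; c'=1/3, d'=2
row 2: denom=6−2·1/3=16/3; d'=(0−2·2)/(16/3)=-3/4
row 3: denom=4−1·3/16=61/16; d'=(-18−1·-3/4)/(61/16)=-276/61
back: M3=-276/61
back: M2=-3/4−3/16·-276/61=6/61
back: M1=2−1/3·6/61=120/61
M: M0=0, M1=120/61, M2=6/61, M3=-276/61, M4=0
seg 0: a=-2, c=M0/2=0, d=(M1−M0)/(6·1)=20/61, b=Δ0−h0·(2M0+M1)/6=-81/61
seg 1: a=-3, c=M1/2=60/61, d=(M2−M1)/(6·2)=-19/122, b=Δ1−h1·(2M1+M2)/6=-21/61
seg 2: a=-1, c=M2/2=3/61, d=(M3−M2)/(6·1)=-47/61, b=Δ2−h2·(2M2+M3)/6=105/61
seg 3: a=0, c=M3/2=-138/61, d=(M4−M3)/(6·1)=46/61, b=Δ3−h3·(2M3+M4)/6=-30/61
t_q=7/2 → seg 2, τ=1/2; S=-1+105/61·τ+3/61·τ²+-47/61·τ³=-109/488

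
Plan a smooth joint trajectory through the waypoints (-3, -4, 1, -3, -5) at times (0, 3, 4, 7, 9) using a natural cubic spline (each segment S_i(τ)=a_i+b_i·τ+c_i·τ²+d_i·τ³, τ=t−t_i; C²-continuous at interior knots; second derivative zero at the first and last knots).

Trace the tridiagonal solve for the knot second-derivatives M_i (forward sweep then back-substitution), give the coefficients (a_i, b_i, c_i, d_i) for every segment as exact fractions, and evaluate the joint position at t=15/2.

  seg 0: a=-3 b=-505/186 c=0 d=443/1674
  seg 1: a=-4 b=412/93 c=443/186 d=-337/186
  seg 2: a=1 b=233/62 c=-284/93 d=757/1674
  seg 3: a=-3 b=-73/31 c=63/62 d=-21/124
S(15/2) = -3913/992

Δ: Δ0=-1/3, Δ1=5, Δ2=-4/3, Δ3=-1
row 1: diag=8, rhs=32; c'=1/8, d'=4
row 2: denom=8−1·1/8=63/8; d'=(-38−1·4)/(63/8)=-16/3
row 3: denom=10−3·8/21=62/7; d'=(2−3·-16/3)/(62/7)=63/31
back: M3=63/31
back: M2=-16/3−8/21·63/31=-568/93
back: M1=4−1/8·-568/93=443/93
M: M0=0, M1=443/93, M2=-568/93, M3=63/31, M4=0
seg 0: a=-3, c=M0/2=0, d=(M1−M0)/(6·3)=443/1674, b=Δ0−h0·(2M0+M1)/6=-505/186
seg 1: a=-4, c=M1/2=443/186, d=(M2−M1)/(6·1)=-337/186, b=Δ1−h1·(2M1+M2)/6=412/93
seg 2: a=1, c=M2/2=-284/93, d=(M3−M2)/(6·3)=757/1674, b=Δ2−h2·(2M2+M3)/6=233/62
seg 3: a=-3, c=M3/2=63/62, d=(M4−M3)/(6·2)=-21/124, b=Δ3−h3·(2M3+M4)/6=-73/31
t_q=15/2 → seg 3, τ=1/2; S=-3+-73/31·τ+63/62·τ²+-21/124·τ³=-3913/992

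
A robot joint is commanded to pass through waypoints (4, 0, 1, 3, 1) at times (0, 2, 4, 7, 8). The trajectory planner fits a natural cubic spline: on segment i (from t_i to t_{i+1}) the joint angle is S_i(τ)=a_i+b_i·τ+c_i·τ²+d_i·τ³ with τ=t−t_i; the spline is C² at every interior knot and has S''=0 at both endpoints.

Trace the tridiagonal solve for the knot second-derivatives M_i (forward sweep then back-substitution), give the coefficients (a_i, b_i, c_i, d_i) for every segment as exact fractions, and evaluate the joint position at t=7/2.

Δ: Δ0=-2, Δ1=1/2, Δ2=2/3, Δ3=-2
row 1: diag=8, rhs=15; c'=1/4, d'=15/8
row 2: denom=10−2·1/4=19/2; d'=(1−2·15/8)/(19/2)=-11/38
row 3: denom=8−3·6/19=134/19; d'=(-16−3·-11/38)/(134/19)=-575/268
back: M3=-575/268
back: M2=-11/38−6/19·-575/268=26/67
back: M1=15/8−1/4·26/67=953/536
M: M0=0, M1=953/536, M2=26/67, M3=-575/268, M4=0
seg 0: a=4, c=M0/2=0, d=(M1−M0)/(6·2)=953/6432, b=Δ0−h0·(2M0+M1)/6=-4169/1608
seg 1: a=0, c=M1/2=953/1072, d=(M2−M1)/(6·2)=-745/6432, b=Δ1−h1·(2M1+M2)/6=-655/804
seg 2: a=1, c=M2/2=13/67, d=(M3−M2)/(6·3)=-679/4824, b=Δ2−h2·(2M2+M3)/6=2173/1608
seg 3: a=3, c=M3/2=-575/536, d=(M4−M3)/(6·1)=575/1608, b=Δ3−h3·(2M3+M4)/6=-1033/804
t_q=7/2 → seg 1, τ=3/2; S=0+-655/804·τ+953/1072·τ²+-745/6432·τ³=6643/17152

  seg 0: a=4 b=-4169/1608 c=0 d=953/6432
  seg 1: a=0 b=-655/804 c=953/1072 d=-745/6432
  seg 2: a=1 b=2173/1608 c=13/67 d=-679/4824
  seg 3: a=3 b=-1033/804 c=-575/536 d=575/1608
S(7/2) = 6643/17152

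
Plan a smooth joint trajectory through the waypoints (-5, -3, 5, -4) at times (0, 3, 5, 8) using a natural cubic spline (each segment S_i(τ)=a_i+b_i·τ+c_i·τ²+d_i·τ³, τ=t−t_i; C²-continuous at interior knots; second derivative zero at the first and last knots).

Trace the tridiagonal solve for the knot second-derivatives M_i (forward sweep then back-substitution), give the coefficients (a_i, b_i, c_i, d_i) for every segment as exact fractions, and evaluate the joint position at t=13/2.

  seg 0: a=-5 b=-13/16 c=0 d=71/432
  seg 1: a=-3 b=29/8 c=71/48 d=-31/48
  seg 2: a=5 b=43/24 c=-115/48 d=115/432
S(13/2) = 409/128

Δ: Δ0=2/3, Δ1=4, Δ2=-3
row 1: diag=10, rhs=20; c'=1/5, d'=2
row 2: denom=10−2·1/5=48/5; d'=(-42−2·2)/(48/5)=-115/24
back: M2=-115/24
back: M1=2−1/5·-115/24=71/24
M: M0=0, M1=71/24, M2=-115/24, M3=0
seg 0: a=-5, c=M0/2=0, d=(M1−M0)/(6·3)=71/432, b=Δ0−h0·(2M0+M1)/6=-13/16
seg 1: a=-3, c=M1/2=71/48, d=(M2−M1)/(6·2)=-31/48, b=Δ1−h1·(2M1+M2)/6=29/8
seg 2: a=5, c=M2/2=-115/48, d=(M3−M2)/(6·3)=115/432, b=Δ2−h2·(2M2+M3)/6=43/24
t_q=13/2 → seg 2, τ=3/2; S=5+43/24·τ+-115/48·τ²+115/432·τ³=409/128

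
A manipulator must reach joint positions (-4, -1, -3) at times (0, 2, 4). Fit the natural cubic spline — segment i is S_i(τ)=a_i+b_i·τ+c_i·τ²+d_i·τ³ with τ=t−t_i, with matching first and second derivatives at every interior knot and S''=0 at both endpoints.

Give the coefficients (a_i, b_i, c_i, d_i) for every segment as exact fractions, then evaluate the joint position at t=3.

Δ: Δ0=3/2, Δ1=-1
row 1: diag=8, rhs=-15; c'=1/4, d'=-15/8
back: M1=-15/8
M: M0=0, M1=-15/8, M2=0
seg 0: a=-4, c=M0/2=0, d=(M1−M0)/(6·2)=-5/32, b=Δ0−h0·(2M0+M1)/6=17/8
seg 1: a=-1, c=M1/2=-15/16, d=(M2−M1)/(6·2)=5/32, b=Δ1−h1·(2M1+M2)/6=1/4
t_q=3 → seg 1, τ=1; S=-1+1/4·τ+-15/16·τ²+5/32·τ³=-49/32

  seg 0: a=-4 b=17/8 c=0 d=-5/32
  seg 1: a=-1 b=1/4 c=-15/16 d=5/32
S(3) = -49/32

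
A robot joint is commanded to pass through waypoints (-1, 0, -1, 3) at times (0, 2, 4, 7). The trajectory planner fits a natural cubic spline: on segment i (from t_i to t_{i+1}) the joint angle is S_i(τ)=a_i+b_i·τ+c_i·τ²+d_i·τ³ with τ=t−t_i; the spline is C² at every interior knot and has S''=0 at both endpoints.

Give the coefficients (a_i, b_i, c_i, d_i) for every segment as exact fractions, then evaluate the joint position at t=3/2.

  seg 0: a=-1 b=49/57 c=0 d=-41/456
  seg 1: a=0 b=-25/114 c=-41/76 d=91/456
  seg 2: a=-1 b=1/57 c=25/38 d=-25/342
S(3/2) = -17/1216

Δ: Δ0=1/2, Δ1=-1/2, Δ2=4/3
row 1: diag=8, rhs=-6; c'=1/4, d'=-3/4
row 2: denom=10−2·1/4=19/2; d'=(11−2·-3/4)/(19/2)=25/19
back: M2=25/19
back: M1=-3/4−1/4·25/19=-41/38
M: M0=0, M1=-41/38, M2=25/19, M3=0
seg 0: a=-1, c=M0/2=0, d=(M1−M0)/(6·2)=-41/456, b=Δ0−h0·(2M0+M1)/6=49/57
seg 1: a=0, c=M1/2=-41/76, d=(M2−M1)/(6·2)=91/456, b=Δ1−h1·(2M1+M2)/6=-25/114
seg 2: a=-1, c=M2/2=25/38, d=(M3−M2)/(6·3)=-25/342, b=Δ2−h2·(2M2+M3)/6=1/57
t_q=3/2 → seg 0, τ=3/2; S=-1+49/57·τ+0·τ²+-41/456·τ³=-17/1216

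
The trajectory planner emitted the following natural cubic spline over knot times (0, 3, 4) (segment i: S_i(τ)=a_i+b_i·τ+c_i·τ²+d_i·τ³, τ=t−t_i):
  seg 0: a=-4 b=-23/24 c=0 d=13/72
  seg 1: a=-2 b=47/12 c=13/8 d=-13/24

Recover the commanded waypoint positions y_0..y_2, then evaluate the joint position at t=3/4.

y_0 = S_0(0) = a_0 = -4
y_1 = S_1(0) = a_1 = -2
y_2 = S_1(1) = 3
t_q=3/4 is in segment 0 (τ=3/4); S_0(τ)=-2377/512

y_0=-4 y_1=-2 y_2=3
S(3/4) = -2377/512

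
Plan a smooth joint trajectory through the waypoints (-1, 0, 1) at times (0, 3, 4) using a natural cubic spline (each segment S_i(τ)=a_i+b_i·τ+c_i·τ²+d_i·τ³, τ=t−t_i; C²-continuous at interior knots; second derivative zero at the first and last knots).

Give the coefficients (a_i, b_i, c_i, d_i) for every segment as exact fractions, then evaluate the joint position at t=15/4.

  seg 0: a=-1 b=1/12 c=0 d=1/36
  seg 1: a=0 b=5/6 c=1/4 d=-1/12
S(15/4) = 187/256

Δ: Δ0=1/3, Δ1=1
row 1: diag=8, rhs=4; c'=1/8, d'=1/2
back: M1=1/2
M: M0=0, M1=1/2, M2=0
seg 0: a=-1, c=M0/2=0, d=(M1−M0)/(6·3)=1/36, b=Δ0−h0·(2M0+M1)/6=1/12
seg 1: a=0, c=M1/2=1/4, d=(M2−M1)/(6·1)=-1/12, b=Δ1−h1·(2M1+M2)/6=5/6
t_q=15/4 → seg 1, τ=3/4; S=0+5/6·τ+1/4·τ²+-1/12·τ³=187/256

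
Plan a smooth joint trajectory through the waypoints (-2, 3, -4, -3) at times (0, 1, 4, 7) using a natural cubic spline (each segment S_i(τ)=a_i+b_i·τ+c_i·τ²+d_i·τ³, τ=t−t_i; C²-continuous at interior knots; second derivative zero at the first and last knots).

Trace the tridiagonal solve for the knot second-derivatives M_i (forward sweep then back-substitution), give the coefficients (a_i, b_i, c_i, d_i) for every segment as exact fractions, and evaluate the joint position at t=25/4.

  seg 0: a=-2 b=177/29 c=0 d=-32/29
  seg 1: a=3 b=81/29 c=-96/29 d=418/783
  seg 2: a=-4 b=-77/29 c=130/87 d=-130/783
S(25/4) = -3991/928

Δ: Δ0=5, Δ1=-7/3, Δ2=1/3
row 1: diag=8, rhs=-44; c'=3/8, d'=-11/2
row 2: denom=12−3·3/8=87/8; d'=(16−3·-11/2)/(87/8)=260/87
back: M2=260/87
back: M1=-11/2−3/8·260/87=-192/29
M: M0=0, M1=-192/29, M2=260/87, M3=0
seg 0: a=-2, c=M0/2=0, d=(M1−M0)/(6·1)=-32/29, b=Δ0−h0·(2M0+M1)/6=177/29
seg 1: a=3, c=M1/2=-96/29, d=(M2−M1)/(6·3)=418/783, b=Δ1−h1·(2M1+M2)/6=81/29
seg 2: a=-4, c=M2/2=130/87, d=(M3−M2)/(6·3)=-130/783, b=Δ2−h2·(2M2+M3)/6=-77/29
t_q=25/4 → seg 2, τ=9/4; S=-4+-77/29·τ+130/87·τ²+-130/783·τ³=-3991/928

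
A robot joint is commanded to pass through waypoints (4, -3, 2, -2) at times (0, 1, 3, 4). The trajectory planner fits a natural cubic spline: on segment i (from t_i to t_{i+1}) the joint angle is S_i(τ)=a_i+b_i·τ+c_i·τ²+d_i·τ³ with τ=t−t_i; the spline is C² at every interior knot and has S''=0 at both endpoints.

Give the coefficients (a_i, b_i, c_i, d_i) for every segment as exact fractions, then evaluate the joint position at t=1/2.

Δ: Δ0=-7, Δ1=5/2, Δ2=-4
row 1: diag=6, rhs=57; c'=1/3, d'=19/2
row 2: denom=6−2·1/3=16/3; d'=(-39−2·19/2)/(16/3)=-87/8
back: M2=-87/8
back: M1=19/2−1/3·-87/8=105/8
M: M0=0, M1=105/8, M2=-87/8, M3=0
seg 0: a=4, c=M0/2=0, d=(M1−M0)/(6·1)=35/16, b=Δ0−h0·(2M0+M1)/6=-147/16
seg 1: a=-3, c=M1/2=105/16, d=(M2−M1)/(6·2)=-2, b=Δ1−h1·(2M1+M2)/6=-21/8
seg 2: a=2, c=M2/2=-87/16, d=(M3−M2)/(6·1)=29/16, b=Δ2−h2·(2M2+M3)/6=-3/8
t_q=1/2 → seg 0, τ=1/2; S=4+-147/16·τ+0·τ²+35/16·τ³=-41/128

  seg 0: a=4 b=-147/16 c=0 d=35/16
  seg 1: a=-3 b=-21/8 c=105/16 d=-2
  seg 2: a=2 b=-3/8 c=-87/16 d=29/16
S(1/2) = -41/128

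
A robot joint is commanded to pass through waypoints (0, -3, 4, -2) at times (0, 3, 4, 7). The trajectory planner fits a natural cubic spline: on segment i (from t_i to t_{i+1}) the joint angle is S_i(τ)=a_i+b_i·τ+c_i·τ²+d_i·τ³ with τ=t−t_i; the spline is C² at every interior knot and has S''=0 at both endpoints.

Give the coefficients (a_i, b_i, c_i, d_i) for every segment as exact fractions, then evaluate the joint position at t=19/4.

  seg 0: a=0 b=-94/21 c=0 d=73/189
  seg 1: a=-3 b=125/21 c=73/21 d=-17/7
  seg 2: a=4 b=118/21 c=-80/21 d=80/189
S(19/4) = 25/4

Δ: Δ0=-1, Δ1=7, Δ2=-2
row 1: diag=8, rhs=48; c'=1/8, d'=6
row 2: denom=8−1·1/8=63/8; d'=(-54−1·6)/(63/8)=-160/21
back: M2=-160/21
back: M1=6−1/8·-160/21=146/21
M: M0=0, M1=146/21, M2=-160/21, M3=0
seg 0: a=0, c=M0/2=0, d=(M1−M0)/(6·3)=73/189, b=Δ0−h0·(2M0+M1)/6=-94/21
seg 1: a=-3, c=M1/2=73/21, d=(M2−M1)/(6·1)=-17/7, b=Δ1−h1·(2M1+M2)/6=125/21
seg 2: a=4, c=M2/2=-80/21, d=(M3−M2)/(6·3)=80/189, b=Δ2−h2·(2M2+M3)/6=118/21
t_q=19/4 → seg 2, τ=3/4; S=4+118/21·τ+-80/21·τ²+80/189·τ³=25/4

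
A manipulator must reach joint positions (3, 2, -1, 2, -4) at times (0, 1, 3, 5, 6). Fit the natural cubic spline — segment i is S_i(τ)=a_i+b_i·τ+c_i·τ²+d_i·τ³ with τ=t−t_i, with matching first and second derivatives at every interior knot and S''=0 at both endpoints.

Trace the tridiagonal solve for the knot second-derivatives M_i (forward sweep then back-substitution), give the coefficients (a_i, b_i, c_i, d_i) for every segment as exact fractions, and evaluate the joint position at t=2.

Δ: Δ0=-1, Δ1=-3/2, Δ2=3/2, Δ3=-6
row 1: diag=6, rhs=-3; c'=1/3, d'=-1/2
row 2: denom=8−2·1/3=22/3; d'=(18−2·-1/2)/(22/3)=57/22
row 3: denom=6−2·3/11=60/11; d'=(-45−2·57/22)/(60/11)=-46/5
back: M3=-46/5
back: M2=57/22−3/11·-46/5=51/10
back: M1=-1/2−1/3·51/10=-11/5
M: M0=0, M1=-11/5, M2=51/10, M3=-46/5, M4=0
seg 0: a=3, c=M0/2=0, d=(M1−M0)/(6·1)=-11/30, b=Δ0−h0·(2M0+M1)/6=-19/30
seg 1: a=2, c=M1/2=-11/10, d=(M2−M1)/(6·2)=73/120, b=Δ1−h1·(2M1+M2)/6=-26/15
seg 2: a=-1, c=M2/2=51/20, d=(M3−M2)/(6·2)=-143/120, b=Δ2−h2·(2M2+M3)/6=7/6
seg 3: a=2, c=M3/2=-23/5, d=(M4−M3)/(6·1)=23/15, b=Δ3−h3·(2M3+M4)/6=-44/15
t_q=2 → seg 1, τ=1; S=2+-26/15·τ+-11/10·τ²+73/120·τ³=-9/40

  seg 0: a=3 b=-19/30 c=0 d=-11/30
  seg 1: a=2 b=-26/15 c=-11/10 d=73/120
  seg 2: a=-1 b=7/6 c=51/20 d=-143/120
  seg 3: a=2 b=-44/15 c=-23/5 d=23/15
S(2) = -9/40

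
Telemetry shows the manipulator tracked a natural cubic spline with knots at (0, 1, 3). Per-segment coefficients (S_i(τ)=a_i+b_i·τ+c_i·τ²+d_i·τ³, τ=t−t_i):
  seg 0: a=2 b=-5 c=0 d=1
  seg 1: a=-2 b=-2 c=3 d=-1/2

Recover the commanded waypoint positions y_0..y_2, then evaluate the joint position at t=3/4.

y_0=2 y_1=-2 y_2=2
S(3/4) = -85/64

y_0 = S_0(0) = a_0 = 2
y_1 = S_1(0) = a_1 = -2
y_2 = S_1(2) = 2
t_q=3/4 is in segment 0 (τ=3/4); S_0(τ)=-85/64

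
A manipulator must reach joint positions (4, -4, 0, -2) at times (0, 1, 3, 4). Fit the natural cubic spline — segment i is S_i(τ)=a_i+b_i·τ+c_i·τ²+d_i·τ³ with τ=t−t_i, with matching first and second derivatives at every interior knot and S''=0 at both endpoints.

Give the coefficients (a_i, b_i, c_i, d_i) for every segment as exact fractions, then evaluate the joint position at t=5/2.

Δ: Δ0=-8, Δ1=2, Δ2=-2
row 1: diag=6, rhs=60; c'=1/3, d'=10
row 2: denom=6−2·1/3=16/3; d'=(-24−2·10)/(16/3)=-33/4
back: M2=-33/4
back: M1=10−1/3·-33/4=51/4
M: M0=0, M1=51/4, M2=-33/4, M3=0
seg 0: a=4, c=M0/2=0, d=(M1−M0)/(6·1)=17/8, b=Δ0−h0·(2M0+M1)/6=-81/8
seg 1: a=-4, c=M1/2=51/8, d=(M2−M1)/(6·2)=-7/4, b=Δ1−h1·(2M1+M2)/6=-15/4
seg 2: a=0, c=M2/2=-33/8, d=(M3−M2)/(6·1)=11/8, b=Δ2−h2·(2M2+M3)/6=3/4
t_q=5/2 → seg 1, τ=3/2; S=-4+-15/4·τ+51/8·τ²+-7/4·τ³=-19/16

  seg 0: a=4 b=-81/8 c=0 d=17/8
  seg 1: a=-4 b=-15/4 c=51/8 d=-7/4
  seg 2: a=0 b=3/4 c=-33/8 d=11/8
S(5/2) = -19/16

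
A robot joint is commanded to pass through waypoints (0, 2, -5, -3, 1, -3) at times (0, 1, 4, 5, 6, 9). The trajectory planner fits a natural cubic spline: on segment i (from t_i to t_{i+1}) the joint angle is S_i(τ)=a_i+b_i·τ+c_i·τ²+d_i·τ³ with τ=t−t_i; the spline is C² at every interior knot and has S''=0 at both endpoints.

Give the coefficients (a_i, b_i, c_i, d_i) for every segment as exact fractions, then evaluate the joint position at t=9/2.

  seg 0: a=0 b=4661/1641 c=0 d=-1379/1641
  seg 1: a=2 b=524/1641 c=-1379/547 d=2686/4923
  seg 2: a=-5 b=-124/1641 c=1307/547 d=-515/1641
  seg 3: a=-3 b=6173/1641 c=792/547 d=-1985/1641
  seg 4: a=1 b=4970/1641 c=-1193/547 d=1193/4923
S(9/2) = -19603/4376

Δ: Δ0=2, Δ1=-7/3, Δ2=2, Δ3=4, Δ4=-4/3
row 1: diag=8, rhs=-26; c'=3/8, d'=-13/4
row 2: denom=8−3·3/8=55/8; d'=(26−3·-13/4)/(55/8)=26/5
row 3: denom=4−1·8/55=212/55; d'=(12−1·26/5)/(212/55)=187/106
row 4: denom=8−1·55/212=1641/212; d'=(-32−1·187/106)/(1641/212)=-2386/547
back: M4=-2386/547
back: M3=187/106−55/212·-2386/547=1584/547
back: M2=26/5−8/55·1584/547=2614/547
back: M1=-13/4−3/8·2614/547=-2758/547
M: M0=0, M1=-2758/547, M2=2614/547, M3=1584/547, M4=-2386/547, M5=0
seg 0: a=0, c=M0/2=0, d=(M1−M0)/(6·1)=-1379/1641, b=Δ0−h0·(2M0+M1)/6=4661/1641
seg 1: a=2, c=M1/2=-1379/547, d=(M2−M1)/(6·3)=2686/4923, b=Δ1−h1·(2M1+M2)/6=524/1641
seg 2: a=-5, c=M2/2=1307/547, d=(M3−M2)/(6·1)=-515/1641, b=Δ2−h2·(2M2+M3)/6=-124/1641
seg 3: a=-3, c=M3/2=792/547, d=(M4−M3)/(6·1)=-1985/1641, b=Δ3−h3·(2M3+M4)/6=6173/1641
seg 4: a=1, c=M4/2=-1193/547, d=(M5−M4)/(6·3)=1193/4923, b=Δ4−h4·(2M4+M5)/6=4970/1641
t_q=9/2 → seg 2, τ=1/2; S=-5+-124/1641·τ+1307/547·τ²+-515/1641·τ³=-19603/4376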